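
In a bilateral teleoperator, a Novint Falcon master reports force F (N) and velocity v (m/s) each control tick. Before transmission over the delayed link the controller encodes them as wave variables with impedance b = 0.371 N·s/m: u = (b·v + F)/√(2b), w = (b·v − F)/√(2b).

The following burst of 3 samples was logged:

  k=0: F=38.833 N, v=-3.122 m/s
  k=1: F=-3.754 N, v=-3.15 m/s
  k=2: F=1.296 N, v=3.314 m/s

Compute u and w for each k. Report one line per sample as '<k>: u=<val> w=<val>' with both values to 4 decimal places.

k=0: b·v=0.371×(-3.122)=-1.1583; √(2b)=0.8614; u=(-1.1583+38.833)/0.8614=43.7369, w=(-1.1583−38.833)/0.8614=-46.4262
k=1: b·v=0.371×(-3.15)=-1.1686; √(2b)=0.8614; u=(-1.1686+(-3.754))/0.8614=-5.7147, w=(-1.1686−(-3.754))/0.8614=3.0014
k=2: b·v=0.371×3.314=1.2295; √(2b)=0.8614; u=(1.2295+1.296)/0.8614=2.9319, w=(1.2295−1.296)/0.8614=-0.0772

0: u=43.7369 w=-46.4262
1: u=-5.7147 w=3.0014
2: u=2.9319 w=-0.0772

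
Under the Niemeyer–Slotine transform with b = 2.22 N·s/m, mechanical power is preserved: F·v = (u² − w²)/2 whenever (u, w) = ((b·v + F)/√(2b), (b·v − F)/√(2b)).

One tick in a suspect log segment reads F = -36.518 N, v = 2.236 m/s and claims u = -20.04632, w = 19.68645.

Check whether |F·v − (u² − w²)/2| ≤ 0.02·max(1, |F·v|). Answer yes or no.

F·v = (-36.518)×2.236 = -81.6542 W.
(u² − w²)/2 = (401.8549 − 387.5563)/2 = 7.1493 W.
|Δ| = 88.8036;  2% of max(1, |F·v|) = 1.6331.

no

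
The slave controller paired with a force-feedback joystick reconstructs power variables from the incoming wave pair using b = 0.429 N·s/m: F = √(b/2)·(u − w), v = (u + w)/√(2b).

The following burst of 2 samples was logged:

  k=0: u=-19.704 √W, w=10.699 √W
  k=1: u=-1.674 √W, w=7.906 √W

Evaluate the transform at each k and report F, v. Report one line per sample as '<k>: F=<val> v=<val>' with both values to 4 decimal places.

k=0: u−w=-30.4030, u+w=-9.0050; √(b/2)=0.4631, √(2b)=0.9263; F=0.4631×(-30.403)=-14.0809, v=-9.0050/0.9263=-9.7217
k=1: u−w=-9.5800, u+w=6.2320; √(b/2)=0.4631, √(2b)=0.9263; F=0.4631×(-9.58)=-4.4369, v=6.2320/0.9263=6.7280

0: F=-14.0809 v=-9.7217
1: F=-4.4369 v=6.7280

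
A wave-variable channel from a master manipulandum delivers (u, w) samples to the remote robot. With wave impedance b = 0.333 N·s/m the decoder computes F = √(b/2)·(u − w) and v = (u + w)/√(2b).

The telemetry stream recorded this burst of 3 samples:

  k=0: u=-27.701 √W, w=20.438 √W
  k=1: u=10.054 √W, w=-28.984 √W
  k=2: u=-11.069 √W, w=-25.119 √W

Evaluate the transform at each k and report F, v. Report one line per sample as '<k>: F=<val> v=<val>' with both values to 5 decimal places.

k=0: u−w=-48.13900, u+w=-7.26300; √(b/2)=0.40804, √(2b)=0.81609; F=0.40804×(-48.139)=-19.64284, v=-7.26300/0.81609=-8.89977
k=1: u−w=39.03800, u+w=-18.93000; √(b/2)=0.40804, √(2b)=0.81609; F=0.40804×39.038=15.92923, v=-18.93000/0.81609=-23.19602
k=2: u−w=14.05000, u+w=-36.18800; √(b/2)=0.40804, √(2b)=0.81609; F=0.40804×14.05=5.73302, v=-36.18800/0.81609=-44.34324

0: F=-19.64284 v=-8.89977
1: F=15.92923 v=-23.19602
2: F=5.73302 v=-44.34324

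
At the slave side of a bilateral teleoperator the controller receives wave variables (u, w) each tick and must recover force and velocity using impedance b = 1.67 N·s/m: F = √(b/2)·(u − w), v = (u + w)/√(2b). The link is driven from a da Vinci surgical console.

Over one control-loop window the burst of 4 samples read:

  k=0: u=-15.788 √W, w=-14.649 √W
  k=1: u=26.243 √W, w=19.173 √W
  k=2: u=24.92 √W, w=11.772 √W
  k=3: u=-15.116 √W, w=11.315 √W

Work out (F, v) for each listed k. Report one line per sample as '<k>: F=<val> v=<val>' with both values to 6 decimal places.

k=0: u−w=-1.139000, u+w=-30.437000; √(b/2)=0.913783, √(2b)=1.827567; F=0.913783×(-1.139)=-1.040799, v=-30.437000/1.827567=-16.654385
k=1: u−w=7.070000, u+w=45.416000; √(b/2)=0.913783, √(2b)=1.827567; F=0.913783×7.07=6.460448, v=45.416000/1.827567=24.850530
k=2: u−w=13.148000, u+w=36.692000; √(b/2)=0.913783, √(2b)=1.827567; F=0.913783×13.148=12.014423, v=36.692000/1.827567=20.076969
k=3: u−w=-26.431000, u+w=-3.801000; √(b/2)=0.913783, √(2b)=1.827567; F=0.913783×(-26.431)=-24.152208, v=-3.801000/1.827567=-2.079815

0: F=-1.040799 v=-16.654385
1: F=6.460448 v=24.850530
2: F=12.014423 v=20.076969
3: F=-24.152208 v=-2.079815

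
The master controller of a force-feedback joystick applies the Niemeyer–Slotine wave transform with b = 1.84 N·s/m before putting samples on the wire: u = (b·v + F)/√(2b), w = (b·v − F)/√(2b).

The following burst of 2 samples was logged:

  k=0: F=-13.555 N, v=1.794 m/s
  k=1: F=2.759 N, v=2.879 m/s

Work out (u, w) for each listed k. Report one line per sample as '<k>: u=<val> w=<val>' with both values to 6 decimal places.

k=0: b·v=1.84×1.794=3.300960; √(2b)=1.918333; u=(3.300960+(-13.555))/1.918333=-5.345288, w=(3.300960−(-13.555))/1.918333=8.786777
k=1: b·v=1.84×2.879=5.297360; √(2b)=1.918333; u=(5.297360+2.759)/1.918333=4.199668, w=(5.297360−2.759)/1.918333=1.323212

0: u=-5.345288 w=8.786777
1: u=4.199668 w=1.323212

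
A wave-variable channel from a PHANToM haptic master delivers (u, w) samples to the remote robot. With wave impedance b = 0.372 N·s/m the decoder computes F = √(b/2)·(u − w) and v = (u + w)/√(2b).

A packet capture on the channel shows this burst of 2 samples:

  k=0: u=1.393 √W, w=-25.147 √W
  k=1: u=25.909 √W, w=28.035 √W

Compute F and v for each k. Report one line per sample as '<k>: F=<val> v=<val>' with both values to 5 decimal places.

k=0: u−w=26.54000, u+w=-23.75400; √(b/2)=0.43128, √(2b)=0.86255; F=0.43128×26.54=11.44610, v=-23.75400/0.86255=-27.53913
k=1: u−w=-2.12600, u+w=53.94400; √(b/2)=0.43128, √(2b)=0.86255; F=0.43128×(-2.126)=-0.91690, v=53.94400/0.86255=62.53983

0: F=11.44610 v=-27.53913
1: F=-0.91690 v=62.53983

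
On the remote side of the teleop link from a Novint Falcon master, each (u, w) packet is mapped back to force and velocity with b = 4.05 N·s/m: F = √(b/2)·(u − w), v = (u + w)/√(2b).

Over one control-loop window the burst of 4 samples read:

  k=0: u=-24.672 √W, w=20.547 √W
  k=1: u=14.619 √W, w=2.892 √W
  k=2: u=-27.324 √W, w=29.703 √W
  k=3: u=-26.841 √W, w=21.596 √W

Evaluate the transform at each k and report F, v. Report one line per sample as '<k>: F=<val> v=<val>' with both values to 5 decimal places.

0: F=-64.34777 v=-1.44938
1: F=16.68781 v=6.15274
2: F=-81.15084 v=0.83590
3: F=-68.92706 v=-1.84291

k=0: u−w=-45.21900, u+w=-4.12500; √(b/2)=1.42302, √(2b)=2.84605; F=1.42302×(-45.219)=-64.34777, v=-4.12500/2.84605=-1.44938
k=1: u−w=11.72700, u+w=17.51100; √(b/2)=1.42302, √(2b)=2.84605; F=1.42302×11.727=16.68781, v=17.51100/2.84605=6.15274
k=2: u−w=-57.02700, u+w=2.37900; √(b/2)=1.42302, √(2b)=2.84605; F=1.42302×(-57.027)=-81.15084, v=2.37900/2.84605=0.83590
k=3: u−w=-48.43700, u+w=-5.24500; √(b/2)=1.42302, √(2b)=2.84605; F=1.42302×(-48.437)=-68.92706, v=-5.24500/2.84605=-1.84291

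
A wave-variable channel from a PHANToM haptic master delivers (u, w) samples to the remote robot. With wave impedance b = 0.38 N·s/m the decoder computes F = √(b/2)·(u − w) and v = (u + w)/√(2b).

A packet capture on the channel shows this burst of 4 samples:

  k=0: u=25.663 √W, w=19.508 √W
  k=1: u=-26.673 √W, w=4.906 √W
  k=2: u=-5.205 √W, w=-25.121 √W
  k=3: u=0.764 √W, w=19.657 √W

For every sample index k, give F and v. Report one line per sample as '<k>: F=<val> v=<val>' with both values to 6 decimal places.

0: F=2.682902 v=51.814691
1: F=-13.764967 v=-24.968461
2: F=8.681183 v=-34.786308
3: F=-8.235268 v=23.424494

k=0: u−w=6.155000, u+w=45.171000; √(b/2)=0.435890, √(2b)=0.871780; F=0.435890×6.155=2.682902, v=45.171000/0.871780=51.814691
k=1: u−w=-31.579000, u+w=-21.767000; √(b/2)=0.435890, √(2b)=0.871780; F=0.435890×(-31.579)=-13.764967, v=-21.767000/0.871780=-24.968461
k=2: u−w=19.916000, u+w=-30.326000; √(b/2)=0.435890, √(2b)=0.871780; F=0.435890×19.916=8.681183, v=-30.326000/0.871780=-34.786308
k=3: u−w=-18.893000, u+w=20.421000; √(b/2)=0.435890, √(2b)=0.871780; F=0.435890×(-18.893)=-8.235268, v=20.421000/0.871780=23.424494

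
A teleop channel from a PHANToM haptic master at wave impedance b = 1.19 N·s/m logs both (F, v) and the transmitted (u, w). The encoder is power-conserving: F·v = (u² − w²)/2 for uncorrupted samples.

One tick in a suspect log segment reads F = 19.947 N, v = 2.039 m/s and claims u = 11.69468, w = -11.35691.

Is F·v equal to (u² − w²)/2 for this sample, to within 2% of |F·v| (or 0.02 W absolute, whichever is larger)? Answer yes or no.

F·v = 19.947×2.039 = 40.67193 W.
(u² − w²)/2 = (136.76554 − 128.97940)/2 = 3.89307 W.
|Δ| = 36.77887;  2% of max(1, |F·v|) = 0.81344.

no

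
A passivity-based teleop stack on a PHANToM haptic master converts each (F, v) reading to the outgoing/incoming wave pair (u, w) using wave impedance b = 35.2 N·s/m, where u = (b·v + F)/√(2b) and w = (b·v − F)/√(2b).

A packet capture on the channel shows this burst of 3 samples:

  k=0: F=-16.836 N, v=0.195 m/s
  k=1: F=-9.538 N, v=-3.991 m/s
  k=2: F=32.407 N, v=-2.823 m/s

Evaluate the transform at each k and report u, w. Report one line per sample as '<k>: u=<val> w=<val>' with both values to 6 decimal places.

0: u=-1.188491 w=2.824633
1: u=-17.879950 w=-15.606419
2: u=-7.980792 w=-15.705507

k=0: b·v=35.2×0.195=6.864000; √(2b)=8.390471; u=(6.864000+(-16.836))/8.390471=-1.188491, w=(6.864000−(-16.836))/8.390471=2.824633
k=1: b·v=35.2×(-3.991)=-140.483200; √(2b)=8.390471; u=(-140.483200+(-9.538))/8.390471=-17.879950, w=(-140.483200−(-9.538))/8.390471=-15.606419
k=2: b·v=35.2×(-2.823)=-99.369600; √(2b)=8.390471; u=(-99.369600+32.407)/8.390471=-7.980792, w=(-99.369600−32.407)/8.390471=-15.705507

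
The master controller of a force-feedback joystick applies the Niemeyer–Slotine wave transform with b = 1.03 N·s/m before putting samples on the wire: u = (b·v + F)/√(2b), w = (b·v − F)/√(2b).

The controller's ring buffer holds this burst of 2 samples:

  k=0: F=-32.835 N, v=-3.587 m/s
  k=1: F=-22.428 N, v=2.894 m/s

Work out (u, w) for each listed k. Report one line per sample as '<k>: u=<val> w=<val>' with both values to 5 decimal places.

k=0: b·v=1.03×(-3.587)=-3.69461; √(2b)=1.43527; u=(-3.69461+(-32.835))/1.43527=-25.45139, w=(-3.69461−(-32.835))/1.43527=20.30307
k=1: b·v=1.03×2.894=2.98082; √(2b)=1.43527; u=(2.98082+(-22.428))/1.43527=-13.54949, w=(2.98082−(-22.428))/1.43527=17.70316

0: u=-25.45139 w=20.30307
1: u=-13.54949 w=17.70316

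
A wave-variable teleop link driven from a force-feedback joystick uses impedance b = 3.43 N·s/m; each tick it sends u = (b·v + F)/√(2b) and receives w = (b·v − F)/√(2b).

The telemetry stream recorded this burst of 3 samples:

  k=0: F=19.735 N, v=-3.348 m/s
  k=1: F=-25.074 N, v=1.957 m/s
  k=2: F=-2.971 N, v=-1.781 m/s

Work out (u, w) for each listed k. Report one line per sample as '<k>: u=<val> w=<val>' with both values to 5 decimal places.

k=0: b·v=3.43×(-3.348)=-11.48364; √(2b)=2.61916; u=(-11.48364+19.735)/2.61916=3.15038, w=(-11.48364−19.735)/2.61916=-11.91933
k=1: b·v=3.43×1.957=6.71251; √(2b)=2.61916; u=(6.71251+(-25.074))/2.61916=-7.01045, w=(6.71251−(-25.074))/2.61916=12.13615
k=2: b·v=3.43×(-1.781)=-6.10883; √(2b)=2.61916; u=(-6.10883+(-2.971))/2.61916=-3.46670, w=(-6.10883−(-2.971))/2.61916=-1.19803

0: u=3.15038 w=-11.91933
1: u=-7.01045 w=12.13615
2: u=-3.46670 w=-1.19803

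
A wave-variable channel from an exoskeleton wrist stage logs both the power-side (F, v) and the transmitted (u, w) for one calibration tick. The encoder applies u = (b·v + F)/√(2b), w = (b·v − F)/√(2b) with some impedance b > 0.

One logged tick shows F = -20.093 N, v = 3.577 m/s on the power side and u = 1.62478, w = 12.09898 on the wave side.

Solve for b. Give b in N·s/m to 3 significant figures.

b = 7.36 N·s/m

u + w = 13.7238;  u + w = √(2b)·v, so √(2b) = 13.7238/3.577 = 3.8367.
b = (√(2b))²/2 = 14.7200/2 = 7.3600.
(Check via u − w = 2F/√(2b): u − w = -10.4742, 2F/√(2b) = -10.4742.)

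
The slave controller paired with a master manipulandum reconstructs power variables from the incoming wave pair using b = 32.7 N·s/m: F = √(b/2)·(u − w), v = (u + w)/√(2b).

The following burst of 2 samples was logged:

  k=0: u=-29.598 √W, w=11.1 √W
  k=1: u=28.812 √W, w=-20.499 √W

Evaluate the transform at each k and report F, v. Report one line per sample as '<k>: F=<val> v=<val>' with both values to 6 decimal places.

k=0: u−w=-40.698000, u+w=-18.498000; √(b/2)=4.043513, √(2b)=8.087027; F=4.043513×(-40.698)=-164.562905, v=-18.498000/8.087027=-2.287367
k=1: u−w=49.311000, u+w=8.313000; √(b/2)=4.043513, √(2b)=8.087027; F=4.043513×49.311=199.389686, v=8.313000/8.087027=1.027943

0: F=-164.562905 v=-2.287367
1: F=199.389686 v=1.027943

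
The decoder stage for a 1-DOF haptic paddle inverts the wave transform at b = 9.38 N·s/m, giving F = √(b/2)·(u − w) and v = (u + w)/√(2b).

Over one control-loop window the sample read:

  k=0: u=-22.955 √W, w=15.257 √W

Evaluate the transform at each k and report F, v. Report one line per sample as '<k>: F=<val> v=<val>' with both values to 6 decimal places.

0: F=-82.753466 v=-1.777303

k=0: u−w=-38.212000, u+w=-7.698000; √(b/2)=2.165641, √(2b)=4.331282; F=2.165641×(-38.212)=-82.753466, v=-7.698000/4.331282=-1.777303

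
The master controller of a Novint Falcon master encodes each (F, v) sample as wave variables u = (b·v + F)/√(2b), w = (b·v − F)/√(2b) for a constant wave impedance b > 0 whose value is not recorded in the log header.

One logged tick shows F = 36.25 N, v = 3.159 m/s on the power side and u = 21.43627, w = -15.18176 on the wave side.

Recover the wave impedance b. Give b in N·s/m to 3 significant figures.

b = 1.96 N·s/m

u + w = 6.2545;  u + w = √(2b)·v, so √(2b) = 6.2545/3.159 = 1.9799.
b = (√(2b))²/2 = 3.9200/2 = 1.9600.
(Check via u − w = 2F/√(2b): u − w = 36.6180, 2F/√(2b) = 36.6180.)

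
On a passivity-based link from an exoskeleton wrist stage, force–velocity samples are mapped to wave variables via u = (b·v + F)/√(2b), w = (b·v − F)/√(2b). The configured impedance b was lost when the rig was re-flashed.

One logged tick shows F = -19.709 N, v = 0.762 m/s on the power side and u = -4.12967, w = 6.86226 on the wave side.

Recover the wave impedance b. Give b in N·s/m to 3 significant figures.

u + w = 2.7326;  u + w = √(2b)·v, so √(2b) = 2.7326/0.762 = 3.5861.
b = (√(2b))²/2 = 12.8599/2 = 6.4300.
(Check via u − w = 2F/√(2b): u − w = -10.9919, 2F/√(2b) = -10.9920.)

b = 6.43 N·s/m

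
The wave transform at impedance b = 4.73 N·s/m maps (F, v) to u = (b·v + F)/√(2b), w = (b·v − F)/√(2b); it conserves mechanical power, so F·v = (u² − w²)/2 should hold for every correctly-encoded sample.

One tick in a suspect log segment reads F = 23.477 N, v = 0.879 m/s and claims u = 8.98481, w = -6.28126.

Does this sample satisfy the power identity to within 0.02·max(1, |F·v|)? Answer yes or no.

yes

F·v = 23.477×0.879 = 20.63628 W.
(u² − w²)/2 = (80.72681 − 39.45423)/2 = 20.63629 W.
|Δ| = 0.00001;  2% of max(1, |F·v|) = 0.41273.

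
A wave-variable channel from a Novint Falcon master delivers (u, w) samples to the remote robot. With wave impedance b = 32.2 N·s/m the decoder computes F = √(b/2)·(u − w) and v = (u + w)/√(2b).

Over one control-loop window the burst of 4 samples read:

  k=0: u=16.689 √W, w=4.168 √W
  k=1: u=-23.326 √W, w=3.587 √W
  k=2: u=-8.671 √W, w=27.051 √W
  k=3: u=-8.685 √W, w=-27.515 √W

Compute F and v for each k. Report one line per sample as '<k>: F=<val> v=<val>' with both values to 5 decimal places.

k=0: u−w=12.52100, u+w=20.85700; √(b/2)=4.01248, √(2b)=8.02496; F=4.01248×12.521=50.24027, v=20.85700/8.02496=2.59902
k=1: u−w=-26.91300, u+w=-19.73900; √(b/2)=4.01248, √(2b)=8.02496; F=4.01248×(-26.913)=-107.98789, v=-19.73900/8.02496=-2.45970
k=2: u−w=-35.72200, u+w=18.38000; √(b/2)=4.01248, √(2b)=8.02496; F=4.01248×(-35.722)=-143.33383, v=18.38000/8.02496=2.29035
k=3: u−w=18.83000, u+w=-36.20000; √(b/2)=4.01248, √(2b)=8.02496; F=4.01248×18.83=75.55501, v=-36.20000/8.02496=-4.51093

0: F=50.24027 v=2.59902
1: F=-107.98789 v=-2.45970
2: F=-143.33383 v=2.29035
3: F=75.55501 v=-4.51093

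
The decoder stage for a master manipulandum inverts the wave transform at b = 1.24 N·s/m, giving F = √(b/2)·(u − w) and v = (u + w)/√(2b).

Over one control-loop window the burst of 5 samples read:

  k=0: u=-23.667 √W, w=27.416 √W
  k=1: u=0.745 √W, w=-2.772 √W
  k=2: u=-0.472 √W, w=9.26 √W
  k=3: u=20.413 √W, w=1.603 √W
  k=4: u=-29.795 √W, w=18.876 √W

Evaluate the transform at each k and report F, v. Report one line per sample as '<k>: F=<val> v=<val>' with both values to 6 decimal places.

0: F=-40.222794 v=2.380617
1: F=2.769289 v=-1.287146
2: F=-7.662984 v=5.580386
3: F=14.811009 v=13.980174
4: F=-38.323584 v=-6.933572

k=0: u−w=-51.083000, u+w=3.749000; √(b/2)=0.787401, √(2b)=1.574802; F=0.787401×(-51.083)=-40.222794, v=3.749000/1.574802=2.380617
k=1: u−w=3.517000, u+w=-2.027000; √(b/2)=0.787401, √(2b)=1.574802; F=0.787401×3.517=2.769289, v=-2.027000/1.574802=-1.287146
k=2: u−w=-9.732000, u+w=8.788000; √(b/2)=0.787401, √(2b)=1.574802; F=0.787401×(-9.732)=-7.662984, v=8.788000/1.574802=5.580386
k=3: u−w=18.810000, u+w=22.016000; √(b/2)=0.787401, √(2b)=1.574802; F=0.787401×18.81=14.811009, v=22.016000/1.574802=13.980174
k=4: u−w=-48.671000, u+w=-10.919000; √(b/2)=0.787401, √(2b)=1.574802; F=0.787401×(-48.671)=-38.323584, v=-10.919000/1.574802=-6.933572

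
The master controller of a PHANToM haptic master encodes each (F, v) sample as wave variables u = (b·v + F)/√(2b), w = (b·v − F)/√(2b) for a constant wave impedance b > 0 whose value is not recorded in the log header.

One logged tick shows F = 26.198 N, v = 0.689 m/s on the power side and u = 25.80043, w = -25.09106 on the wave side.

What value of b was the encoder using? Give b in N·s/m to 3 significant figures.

u + w = 0.7094;  u + w = √(2b)·v, so √(2b) = 0.7094/0.689 = 1.0296.
b = (√(2b))²/2 = 1.0600/2 = 0.5300.
(Check via u − w = 2F/√(2b): u − w = 50.8915, 2F/√(2b) = 50.8914.)

b = 0.53 N·s/m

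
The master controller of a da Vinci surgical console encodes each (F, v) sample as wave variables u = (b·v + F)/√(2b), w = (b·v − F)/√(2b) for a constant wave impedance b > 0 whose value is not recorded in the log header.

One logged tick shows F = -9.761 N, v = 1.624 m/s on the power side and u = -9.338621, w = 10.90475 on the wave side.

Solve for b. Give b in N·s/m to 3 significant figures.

b = 0.465 N·s/m

u + w = 1.566129;  u + w = √(2b)·v, so √(2b) = 1.566129/1.624 = 0.964365.
b = (√(2b))²/2 = 0.930000/2 = 0.465000.
(Check via u − w = 2F/√(2b): u − w = -20.243371, 2F/√(2b) = -20.243369.)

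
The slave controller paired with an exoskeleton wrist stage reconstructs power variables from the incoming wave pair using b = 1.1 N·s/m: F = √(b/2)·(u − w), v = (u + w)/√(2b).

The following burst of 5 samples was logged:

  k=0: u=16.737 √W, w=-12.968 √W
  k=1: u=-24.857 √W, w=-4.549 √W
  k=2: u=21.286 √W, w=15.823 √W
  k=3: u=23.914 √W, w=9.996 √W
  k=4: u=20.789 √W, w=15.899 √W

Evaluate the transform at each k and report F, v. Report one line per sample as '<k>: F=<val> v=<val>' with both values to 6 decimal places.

0: F=22.029818 v=2.541059
1: F=-15.060816 v=-19.825521
2: F=4.051469 v=25.018883
3: F=10.321865 v=22.862117
4: F=3.626521 v=24.735045

k=0: u−w=29.705000, u+w=3.769000; √(b/2)=0.741620, √(2b)=1.483240; F=0.741620×29.705=22.029818, v=3.769000/1.483240=2.541059
k=1: u−w=-20.308000, u+w=-29.406000; √(b/2)=0.741620, √(2b)=1.483240; F=0.741620×(-20.308)=-15.060816, v=-29.406000/1.483240=-19.825521
k=2: u−w=5.463000, u+w=37.109000; √(b/2)=0.741620, √(2b)=1.483240; F=0.741620×5.463=4.051469, v=37.109000/1.483240=25.018883
k=3: u−w=13.918000, u+w=33.910000; √(b/2)=0.741620, √(2b)=1.483240; F=0.741620×13.918=10.321865, v=33.910000/1.483240=22.862117
k=4: u−w=4.890000, u+w=36.688000; √(b/2)=0.741620, √(2b)=1.483240; F=0.741620×4.89=3.626521, v=36.688000/1.483240=24.735045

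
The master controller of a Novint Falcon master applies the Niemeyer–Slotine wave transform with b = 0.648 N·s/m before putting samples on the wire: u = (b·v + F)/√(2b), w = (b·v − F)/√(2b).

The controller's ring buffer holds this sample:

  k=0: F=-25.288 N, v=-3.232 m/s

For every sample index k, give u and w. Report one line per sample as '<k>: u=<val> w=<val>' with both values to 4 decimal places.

k=0: b·v=0.648×(-3.232)=-2.0943; √(2b)=1.1384; u=(-2.0943+(-25.288))/1.1384=-24.0529, w=(-2.0943−(-25.288))/1.1384=20.3736

0: u=-24.0529 w=20.3736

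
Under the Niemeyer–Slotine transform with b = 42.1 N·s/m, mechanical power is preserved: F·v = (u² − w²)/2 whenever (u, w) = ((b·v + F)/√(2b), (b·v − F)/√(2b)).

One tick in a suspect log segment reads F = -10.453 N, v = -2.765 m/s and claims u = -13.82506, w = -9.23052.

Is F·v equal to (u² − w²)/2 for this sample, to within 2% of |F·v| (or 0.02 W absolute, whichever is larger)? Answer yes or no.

F·v = (-10.453)×(-2.765) = 28.90254 W.
(u² − w²)/2 = (191.13228 − 85.20250)/2 = 52.96489 W.
|Δ| = 24.06235;  2% of max(1, |F·v|) = 0.57805.

no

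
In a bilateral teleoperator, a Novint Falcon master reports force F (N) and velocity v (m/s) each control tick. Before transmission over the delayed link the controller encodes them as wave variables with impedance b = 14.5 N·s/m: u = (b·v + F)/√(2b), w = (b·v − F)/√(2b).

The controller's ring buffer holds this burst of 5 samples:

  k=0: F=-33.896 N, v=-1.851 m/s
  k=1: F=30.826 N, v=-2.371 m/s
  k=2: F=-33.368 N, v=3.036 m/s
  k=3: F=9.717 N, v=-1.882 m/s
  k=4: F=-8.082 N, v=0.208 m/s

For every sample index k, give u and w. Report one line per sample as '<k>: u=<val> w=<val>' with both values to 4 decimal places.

0: u=-11.2783 w=1.3104
1: u=-0.6599 w=-12.1084
2: u=1.9784 w=14.3710
3: u=-3.2630 w=-6.8718
4: u=-0.9407 w=2.0608

k=0: b·v=14.5×(-1.851)=-26.8395; √(2b)=5.3852; u=(-26.8395+(-33.896))/5.3852=-11.2783, w=(-26.8395−(-33.896))/5.3852=1.3104
k=1: b·v=14.5×(-2.371)=-34.3795; √(2b)=5.3852; u=(-34.3795+30.826)/5.3852=-0.6599, w=(-34.3795−30.826)/5.3852=-12.1084
k=2: b·v=14.5×3.036=44.0220; √(2b)=5.3852; u=(44.0220+(-33.368))/5.3852=1.9784, w=(44.0220−(-33.368))/5.3852=14.3710
k=3: b·v=14.5×(-1.882)=-27.2890; √(2b)=5.3852; u=(-27.2890+9.717)/5.3852=-3.2630, w=(-27.2890−9.717)/5.3852=-6.8718
k=4: b·v=14.5×0.208=3.0160; √(2b)=5.3852; u=(3.0160+(-8.082))/5.3852=-0.9407, w=(3.0160−(-8.082))/5.3852=2.0608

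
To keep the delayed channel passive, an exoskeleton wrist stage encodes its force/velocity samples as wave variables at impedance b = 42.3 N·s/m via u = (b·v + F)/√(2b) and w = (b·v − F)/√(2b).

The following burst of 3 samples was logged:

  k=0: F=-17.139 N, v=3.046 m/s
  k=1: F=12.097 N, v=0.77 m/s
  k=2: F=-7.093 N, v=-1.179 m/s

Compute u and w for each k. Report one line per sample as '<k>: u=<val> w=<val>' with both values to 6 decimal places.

0: u=12.144914 w=15.871664
1: u=4.856365 w=2.225961
2: u=-6.193279 w=-4.650958

k=0: b·v=42.3×3.046=128.845800; √(2b)=9.197826; u=(128.845800+(-17.139))/9.197826=12.144914, w=(128.845800−(-17.139))/9.197826=15.871664
k=1: b·v=42.3×0.77=32.571000; √(2b)=9.197826; u=(32.571000+12.097)/9.197826=4.856365, w=(32.571000−12.097)/9.197826=2.225961
k=2: b·v=42.3×(-1.179)=-49.871700; √(2b)=9.197826; u=(-49.871700+(-7.093))/9.197826=-6.193279, w=(-49.871700−(-7.093))/9.197826=-4.650958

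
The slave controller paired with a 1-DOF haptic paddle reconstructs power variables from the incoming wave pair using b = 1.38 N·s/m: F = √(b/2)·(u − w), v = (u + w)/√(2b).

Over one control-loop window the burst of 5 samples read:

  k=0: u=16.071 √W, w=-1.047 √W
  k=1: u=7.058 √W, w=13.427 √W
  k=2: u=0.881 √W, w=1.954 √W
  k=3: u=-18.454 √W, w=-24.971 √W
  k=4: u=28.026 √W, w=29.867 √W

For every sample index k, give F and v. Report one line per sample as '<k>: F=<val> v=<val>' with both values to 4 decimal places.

k=0: u−w=17.1180, u+w=15.0240; √(b/2)=0.8307, √(2b)=1.6613; F=0.8307×17.118=14.2193, v=15.0240/1.6613=9.0434
k=1: u−w=-6.3690, u+w=20.4850; √(b/2)=0.8307, √(2b)=1.6613; F=0.8307×(-6.369)=-5.2905, v=20.4850/1.6613=12.3305
k=2: u−w=-1.0730, u+w=2.8350; √(b/2)=0.8307, √(2b)=1.6613; F=0.8307×(-1.073)=-0.8913, v=2.8350/1.6613=1.7065
k=3: u−w=6.5170, u+w=-43.4250; √(b/2)=0.8307, √(2b)=1.6613; F=0.8307×6.517=5.4134, v=-43.4250/1.6613=-26.1388
k=4: u−w=-1.8410, u+w=57.8930; √(b/2)=0.8307, √(2b)=1.6613; F=0.8307×(-1.841)=-1.5292, v=57.8930/1.6613=34.8475

0: F=14.2193 v=9.0434
1: F=-5.2905 v=12.3305
2: F=-0.8913 v=1.7065
3: F=5.4134 v=-26.1388
4: F=-1.5292 v=34.8475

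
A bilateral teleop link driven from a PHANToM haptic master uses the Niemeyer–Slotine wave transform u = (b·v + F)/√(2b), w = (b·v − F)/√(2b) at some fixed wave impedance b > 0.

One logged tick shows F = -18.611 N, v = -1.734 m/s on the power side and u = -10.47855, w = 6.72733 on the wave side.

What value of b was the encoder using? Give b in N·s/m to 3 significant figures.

u + w = -3.7512;  u + w = √(2b)·v, so √(2b) = -3.7512/(-1.734) = 2.1633.
b = (√(2b))²/2 = 4.6800/2 = 2.3400.
(Check via u − w = 2F/√(2b): u − w = -17.2059, 2F/√(2b) = -17.2059.)

b = 2.34 N·s/m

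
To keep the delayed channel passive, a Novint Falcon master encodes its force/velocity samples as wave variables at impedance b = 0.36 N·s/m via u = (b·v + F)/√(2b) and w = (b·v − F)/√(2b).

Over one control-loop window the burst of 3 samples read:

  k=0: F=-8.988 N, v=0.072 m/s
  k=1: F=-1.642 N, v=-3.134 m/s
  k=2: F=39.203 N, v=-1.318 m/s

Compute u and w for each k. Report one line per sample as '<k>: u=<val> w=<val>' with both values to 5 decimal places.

k=0: b·v=0.36×0.072=0.02592; √(2b)=0.84853; u=(0.02592+(-8.988))/0.84853=-10.56191, w=(0.02592−(-8.988))/0.84853=10.62301
k=1: b·v=0.36×(-3.134)=-1.12824; √(2b)=0.84853; u=(-1.12824+(-1.642))/0.84853=-3.26476, w=(-1.12824−(-1.642))/0.84853=0.60547
k=2: b·v=0.36×(-1.318)=-0.47448; √(2b)=0.84853; u=(-0.47448+39.203)/0.84853=45.64200, w=(-0.47448−39.203)/0.84853=-46.76036

0: u=-10.56191 w=10.62301
1: u=-3.26476 w=0.60547
2: u=45.64200 w=-46.76036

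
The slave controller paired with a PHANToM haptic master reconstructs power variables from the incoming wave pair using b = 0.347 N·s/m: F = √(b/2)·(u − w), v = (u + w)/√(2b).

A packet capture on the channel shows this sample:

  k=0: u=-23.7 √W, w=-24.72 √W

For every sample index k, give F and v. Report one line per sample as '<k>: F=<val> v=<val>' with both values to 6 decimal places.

k=0: u−w=1.020000, u+w=-48.420000; √(b/2)=0.416533, √(2b)=0.833067; F=0.416533×1.02=0.424864, v=-48.420000/0.833067=-58.122602

0: F=0.424864 v=-58.122602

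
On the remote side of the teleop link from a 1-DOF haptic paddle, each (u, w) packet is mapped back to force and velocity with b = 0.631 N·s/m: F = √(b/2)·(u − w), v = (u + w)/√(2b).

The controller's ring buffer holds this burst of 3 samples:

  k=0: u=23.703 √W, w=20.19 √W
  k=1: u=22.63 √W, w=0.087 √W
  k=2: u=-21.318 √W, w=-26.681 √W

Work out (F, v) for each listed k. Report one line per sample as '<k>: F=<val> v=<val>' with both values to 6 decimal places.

0: F=1.973231 v=39.071995
1: F=12.662265 v=20.221869
2: F=3.012364 v=-42.727011

k=0: u−w=3.513000, u+w=43.893000; √(b/2)=0.561694, √(2b)=1.123388; F=0.561694×3.513=1.973231, v=43.893000/1.123388=39.071995
k=1: u−w=22.543000, u+w=22.717000; √(b/2)=0.561694, √(2b)=1.123388; F=0.561694×22.543=12.662265, v=22.717000/1.123388=20.221869
k=2: u−w=5.363000, u+w=-47.999000; √(b/2)=0.561694, √(2b)=1.123388; F=0.561694×5.363=3.012364, v=-47.999000/1.123388=-42.727011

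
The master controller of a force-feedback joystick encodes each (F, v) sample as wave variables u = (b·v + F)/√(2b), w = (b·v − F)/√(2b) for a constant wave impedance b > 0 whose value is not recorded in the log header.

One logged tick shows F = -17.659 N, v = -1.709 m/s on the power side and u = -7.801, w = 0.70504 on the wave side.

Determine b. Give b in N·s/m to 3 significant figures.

b = 8.62 N·s/m

u + w = -7.09596;  u + w = √(2b)·v, so √(2b) = -7.09596/(-1.709) = 4.15211.
b = (√(2b))²/2 = 17.24004/2 = 8.62002.
(Check via u − w = 2F/√(2b): u − w = -8.50604, 2F/√(2b) = -8.50603.)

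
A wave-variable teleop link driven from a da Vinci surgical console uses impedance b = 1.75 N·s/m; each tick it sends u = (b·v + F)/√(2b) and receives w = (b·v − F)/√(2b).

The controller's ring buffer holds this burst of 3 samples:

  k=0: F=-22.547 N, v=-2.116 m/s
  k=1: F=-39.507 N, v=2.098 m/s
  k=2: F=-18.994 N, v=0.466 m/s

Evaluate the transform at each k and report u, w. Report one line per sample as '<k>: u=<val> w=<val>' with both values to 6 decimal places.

0: u=-14.031215 w=10.072542
1: u=-19.154880 w=23.079879
2: u=-9.716817 w=10.588623

k=0: b·v=1.75×(-2.116)=-3.703000; √(2b)=1.870829; u=(-3.703000+(-22.547))/1.870829=-14.031215, w=(-3.703000−(-22.547))/1.870829=10.072542
k=1: b·v=1.75×2.098=3.671500; √(2b)=1.870829; u=(3.671500+(-39.507))/1.870829=-19.154880, w=(3.671500−(-39.507))/1.870829=23.079879
k=2: b·v=1.75×0.466=0.815500; √(2b)=1.870829; u=(0.815500+(-18.994))/1.870829=-9.716817, w=(0.815500−(-18.994))/1.870829=10.588623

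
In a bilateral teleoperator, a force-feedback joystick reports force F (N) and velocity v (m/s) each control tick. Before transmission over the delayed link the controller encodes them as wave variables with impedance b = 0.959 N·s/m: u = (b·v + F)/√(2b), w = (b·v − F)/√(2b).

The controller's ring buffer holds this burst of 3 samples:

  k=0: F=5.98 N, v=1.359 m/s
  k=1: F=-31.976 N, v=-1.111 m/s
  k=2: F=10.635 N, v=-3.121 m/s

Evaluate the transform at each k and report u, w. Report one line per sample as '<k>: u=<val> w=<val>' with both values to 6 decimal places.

k=0: b·v=0.959×1.359=1.303281; √(2b)=1.384919; u=(1.303281+5.98)/1.384919=5.258995, w=(1.303281−5.98)/1.384919=-3.376890
k=1: b·v=0.959×(-1.111)=-1.065449; √(2b)=1.384919; u=(-1.065449+(-31.976))/1.384919=-23.858041, w=(-1.065449−(-31.976))/1.384919=22.319396
k=2: b·v=0.959×(-3.121)=-2.993039; √(2b)=1.384919; u=(-2.993039+10.635)/1.384919=5.517985, w=(-2.993039−10.635)/1.384919=-9.840316

0: u=5.258995 w=-3.376890
1: u=-23.858041 w=22.319396
2: u=5.517985 w=-9.840316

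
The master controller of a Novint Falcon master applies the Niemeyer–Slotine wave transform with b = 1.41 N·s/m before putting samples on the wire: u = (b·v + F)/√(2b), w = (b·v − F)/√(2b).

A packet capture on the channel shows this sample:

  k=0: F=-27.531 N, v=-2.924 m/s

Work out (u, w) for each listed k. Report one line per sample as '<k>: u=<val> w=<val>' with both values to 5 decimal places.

k=0: b·v=1.41×(-2.924)=-4.12284; √(2b)=1.67929; u=(-4.12284+(-27.531))/1.67929=-18.84959, w=(-4.12284−(-27.531))/1.67929=13.93936

0: u=-18.84959 w=13.93936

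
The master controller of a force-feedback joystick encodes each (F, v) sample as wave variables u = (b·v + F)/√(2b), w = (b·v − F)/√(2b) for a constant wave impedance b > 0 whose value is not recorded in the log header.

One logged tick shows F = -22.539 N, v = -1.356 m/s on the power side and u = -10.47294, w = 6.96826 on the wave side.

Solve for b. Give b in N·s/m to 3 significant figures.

u + w = -3.50468;  u + w = √(2b)·v, so √(2b) = -3.50468/(-1.356) = 2.58457.
b = (√(2b))²/2 = 6.68001/2 = 3.34001.
(Check via u − w = 2F/√(2b): u − w = -17.44120, 2F/√(2b) = -17.44118.)

b = 3.34 N·s/m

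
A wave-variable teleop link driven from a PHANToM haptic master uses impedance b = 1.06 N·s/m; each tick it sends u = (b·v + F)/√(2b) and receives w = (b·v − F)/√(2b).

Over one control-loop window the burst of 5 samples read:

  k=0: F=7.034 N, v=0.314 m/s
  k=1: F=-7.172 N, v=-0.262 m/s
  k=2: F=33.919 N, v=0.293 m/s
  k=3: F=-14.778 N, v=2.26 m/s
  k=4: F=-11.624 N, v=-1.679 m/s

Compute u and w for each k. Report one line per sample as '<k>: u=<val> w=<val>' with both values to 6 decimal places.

k=0: b·v=1.06×0.314=0.332840; √(2b)=1.456022; u=(0.332840+7.034)/1.456022=5.059566, w=(0.332840−7.034)/1.456022=-4.602376
k=1: b·v=1.06×(-0.262)=-0.277720; √(2b)=1.456022; u=(-0.277720+(-7.172))/1.456022=-5.116489, w=(-0.277720−(-7.172))/1.456022=4.735011
k=2: b·v=1.06×0.293=0.310580; √(2b)=1.456022; u=(0.310580+33.919)/1.456022=23.508972, w=(0.310580−33.919)/1.456022=-23.082358
k=3: b·v=1.06×2.26=2.395600; √(2b)=1.456022; u=(2.395600+(-14.778))/1.456022=-8.504267, w=(2.395600−(-14.778))/1.456022=11.794877
k=4: b·v=1.06×(-1.679)=-1.779740; √(2b)=1.456022; u=(-1.779740+(-11.624))/1.456022=-9.205726, w=(-1.779740−(-11.624))/1.456022=6.761066

0: u=5.059566 w=-4.602376
1: u=-5.116489 w=4.735011
2: u=23.508972 w=-23.082358
3: u=-8.504267 w=11.794877
4: u=-9.205726 w=6.761066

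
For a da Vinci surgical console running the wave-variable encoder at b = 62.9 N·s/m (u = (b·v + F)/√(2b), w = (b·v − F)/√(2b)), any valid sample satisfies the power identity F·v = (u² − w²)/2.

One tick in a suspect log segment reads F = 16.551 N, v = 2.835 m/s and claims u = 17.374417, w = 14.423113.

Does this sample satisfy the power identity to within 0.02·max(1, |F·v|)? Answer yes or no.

F·v = 16.551×2.835 = 46.922085 W.
(u² − w²)/2 = (301.870366 − 208.026189)/2 = 46.922089 W.
|Δ| = 0.000004;  2% of max(1, |F·v|) = 0.938442.

yes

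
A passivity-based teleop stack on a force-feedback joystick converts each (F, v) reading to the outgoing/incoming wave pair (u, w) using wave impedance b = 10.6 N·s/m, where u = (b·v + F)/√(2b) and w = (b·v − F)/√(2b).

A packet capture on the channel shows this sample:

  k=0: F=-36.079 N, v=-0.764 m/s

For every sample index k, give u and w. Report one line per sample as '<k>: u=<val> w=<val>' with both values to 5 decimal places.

0: u=-9.59472 w=6.07700

k=0: b·v=10.6×(-0.764)=-8.09840; √(2b)=4.60435; u=(-8.09840+(-36.079))/4.60435=-9.59472, w=(-8.09840−(-36.079))/4.60435=6.07700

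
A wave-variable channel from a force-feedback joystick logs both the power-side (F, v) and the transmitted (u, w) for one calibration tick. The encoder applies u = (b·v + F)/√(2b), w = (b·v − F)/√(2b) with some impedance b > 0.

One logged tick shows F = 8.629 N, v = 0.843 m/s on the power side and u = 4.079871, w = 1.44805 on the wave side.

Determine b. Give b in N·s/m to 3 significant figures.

u + w = 5.527921;  u + w = √(2b)·v, so √(2b) = 5.527921/0.843 = 6.557439.
b = (√(2b))²/2 = 43.000005/2 = 21.500003.
(Check via u − w = 2F/√(2b): u − w = 2.631821, 2F/√(2b) = 2.631820.)

b = 21.5 N·s/m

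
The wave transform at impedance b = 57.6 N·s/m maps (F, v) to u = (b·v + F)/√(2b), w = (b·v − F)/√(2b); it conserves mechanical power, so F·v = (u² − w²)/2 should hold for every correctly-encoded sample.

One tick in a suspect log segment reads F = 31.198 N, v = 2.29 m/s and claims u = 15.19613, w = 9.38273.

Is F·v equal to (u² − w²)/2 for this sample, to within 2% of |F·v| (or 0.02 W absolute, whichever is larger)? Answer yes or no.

yes

F·v = 31.198×2.29 = 71.44342 W.
(u² − w²)/2 = (230.92237 − 88.03562)/2 = 71.44337 W.
|Δ| = 0.00005;  2% of max(1, |F·v|) = 1.42887.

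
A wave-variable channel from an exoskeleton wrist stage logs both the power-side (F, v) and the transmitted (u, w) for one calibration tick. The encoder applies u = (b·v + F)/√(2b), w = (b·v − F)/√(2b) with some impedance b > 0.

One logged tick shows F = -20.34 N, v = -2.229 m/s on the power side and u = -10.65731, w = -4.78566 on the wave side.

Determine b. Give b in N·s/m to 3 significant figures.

b = 24 N·s/m

u + w = -15.44297;  u + w = √(2b)·v, so √(2b) = -15.44297/(-2.229) = 6.92821.
b = (√(2b))²/2 = 48.00003/2 = 24.00002.
(Check via u − w = 2F/√(2b): u − w = -5.87165, 2F/√(2b) = -5.87165.)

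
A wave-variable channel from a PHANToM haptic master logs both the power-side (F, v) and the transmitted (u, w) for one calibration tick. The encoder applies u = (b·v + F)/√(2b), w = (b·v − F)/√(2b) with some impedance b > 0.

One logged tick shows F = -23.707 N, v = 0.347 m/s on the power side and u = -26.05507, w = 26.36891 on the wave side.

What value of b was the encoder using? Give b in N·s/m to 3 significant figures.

u + w = 0.31384;  u + w = √(2b)·v, so √(2b) = 0.31384/0.347 = 0.90444.
b = (√(2b))²/2 = 0.81801/2 = 0.40900.
(Check via u − w = 2F/√(2b): u − w = -52.42398, 2F/√(2b) = -52.42371.)

b = 0.409 N·s/m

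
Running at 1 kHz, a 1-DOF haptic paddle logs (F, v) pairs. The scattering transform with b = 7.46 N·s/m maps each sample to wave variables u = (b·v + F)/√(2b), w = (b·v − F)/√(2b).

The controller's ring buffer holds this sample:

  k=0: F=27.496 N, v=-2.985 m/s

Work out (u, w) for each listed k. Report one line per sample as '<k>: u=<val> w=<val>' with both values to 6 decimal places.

0: u=1.353452 w=-12.883437

k=0: b·v=7.46×(-2.985)=-22.268100; √(2b)=3.862642; u=(-22.268100+27.496)/3.862642=1.353452, w=(-22.268100−27.496)/3.862642=-12.883437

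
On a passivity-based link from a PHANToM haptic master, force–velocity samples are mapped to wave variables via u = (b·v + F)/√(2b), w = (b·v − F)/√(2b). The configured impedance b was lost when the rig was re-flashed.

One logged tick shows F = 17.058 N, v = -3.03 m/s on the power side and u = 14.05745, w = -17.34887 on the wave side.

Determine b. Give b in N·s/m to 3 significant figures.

b = 0.59 N·s/m

u + w = -3.29142;  u + w = √(2b)·v, so √(2b) = -3.29142/(-3.03) = 1.08628.
b = (√(2b))²/2 = 1.18000/2 = 0.59000.
(Check via u − w = 2F/√(2b): u − w = 31.40632, 2F/√(2b) = 31.40635.)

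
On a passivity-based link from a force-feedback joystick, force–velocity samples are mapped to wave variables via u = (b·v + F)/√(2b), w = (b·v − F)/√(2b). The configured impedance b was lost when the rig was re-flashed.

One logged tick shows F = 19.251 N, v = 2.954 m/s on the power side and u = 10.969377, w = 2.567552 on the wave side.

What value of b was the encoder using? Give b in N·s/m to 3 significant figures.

u + w = 13.536929;  u + w = √(2b)·v, so √(2b) = 13.536929/2.954 = 4.582576.
b = (√(2b))²/2 = 21.000001/2 = 10.500001.
(Check via u − w = 2F/√(2b): u − w = 8.401825, 2F/√(2b) = 8.401825.)

b = 10.5 N·s/m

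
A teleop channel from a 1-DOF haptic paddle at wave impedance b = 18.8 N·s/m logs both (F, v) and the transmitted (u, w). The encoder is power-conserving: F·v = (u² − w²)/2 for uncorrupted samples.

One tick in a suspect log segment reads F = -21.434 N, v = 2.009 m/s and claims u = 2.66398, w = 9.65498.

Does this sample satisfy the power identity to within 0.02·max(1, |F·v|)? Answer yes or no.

yes

F·v = (-21.434)×2.009 = -43.0609 W.
(u² − w²)/2 = (7.0968 − 93.2186)/2 = -43.0609 W.
|Δ| = 0.0000;  2% of max(1, |F·v|) = 0.8612.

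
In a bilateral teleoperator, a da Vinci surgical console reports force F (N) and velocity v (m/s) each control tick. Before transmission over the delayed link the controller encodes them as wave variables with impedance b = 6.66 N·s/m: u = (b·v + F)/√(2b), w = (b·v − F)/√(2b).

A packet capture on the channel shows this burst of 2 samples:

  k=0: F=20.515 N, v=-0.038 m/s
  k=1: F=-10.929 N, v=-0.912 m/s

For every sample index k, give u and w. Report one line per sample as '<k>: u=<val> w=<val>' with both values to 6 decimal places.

k=0: b·v=6.66×(-0.038)=-0.253080; √(2b)=3.649658; u=(-0.253080+20.515)/3.649658=5.551732, w=(-0.253080−20.515)/3.649658=-5.690419
k=1: b·v=6.66×(-0.912)=-6.073920; √(2b)=3.649658; u=(-6.073920+(-10.929))/3.649658=-4.658771, w=(-6.073920−(-10.929))/3.649658=1.330284

0: u=5.551732 w=-5.690419
1: u=-4.658771 w=1.330284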